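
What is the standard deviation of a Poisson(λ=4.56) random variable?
2.1354

We have X ~ Poisson(λ=4.56).

For a Poisson distribution with λ=4.56:
σ = √Var(X) = 2.1354

The standard deviation is the square root of the variance.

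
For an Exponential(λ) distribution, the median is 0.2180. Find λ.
λ = 3.1796

For X ~ Exponential(λ), the CDF is F(x) = 1 - e^(-λx).
The median m satisfies F(m) = 0.5:
1 - e^(-λm) = 0.5
e^(-λm) = 0.5
λm = ln(2)
m = ln(2) / λ

Given m = 0.2180:
λ = ln(2) / 0.2180 = 0.693147 / 0.2180 = 3.1796

Verification: ln(2) / 3.1796 = 0.2180 ✓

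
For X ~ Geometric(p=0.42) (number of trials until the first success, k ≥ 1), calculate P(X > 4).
0.113165

We have X ~ Geometric(p=0.42) (number of trials until the first success, k ≥ 1).

P(X > 4) = 1 - P(X ≤ 4)
                = 1 - F(4)
                = 1 - 0.886835
                = 0.113165

So there's approximately a 11.3% chance that X exceeds 4.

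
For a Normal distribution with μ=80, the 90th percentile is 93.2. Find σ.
σ = 10.3000

For X ~ Normal(μ, σ), the p-th percentile satisfies x = μ + z_p × σ,
where z_p = Φ⁻¹(p) is the standard normal quantile.

Step 1: z_{0.9} = Φ⁻¹(0.9) = 1.2816

Step 2: Solve for σ:
93.2 = 80 + 1.2816 × σ
σ = (93.2 - 80) / 1.2816
σ = 13.20 / 1.2816
σ = 10.3000

Verification: μ + z × σ = 80 + 1.2816 × 10.3000 = 93.20 ✓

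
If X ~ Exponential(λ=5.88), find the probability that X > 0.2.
0.308510

We have X ~ Exponential(λ=5.88).

P(X > 0.2) = 1 - P(X ≤ 0.2)
                = 1 - F(0.2)
                = 1 - 0.691490
                = 0.308510

So there's approximately a 30.9% chance that X exceeds 0.2.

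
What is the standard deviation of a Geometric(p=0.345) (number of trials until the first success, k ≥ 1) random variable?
2.3459

We have X ~ Geometric(p=0.345) (number of trials until the first success, k ≥ 1).

For a Geometric distribution with p=0.345 (number of trials until the first success, k ≥ 1):
σ = √Var(X) = 2.3459

The standard deviation is the square root of the variance.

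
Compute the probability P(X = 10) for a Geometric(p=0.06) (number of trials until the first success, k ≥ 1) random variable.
0.034380

We have X ~ Geometric(p=0.06) (number of trials until the first success, k ≥ 1).

For a Geometric distribution, the PMF gives us the probability of each outcome.

Using the PMF formula:
P(X = 10) = 0.034380

Rounded to 4 decimal places: 0.0344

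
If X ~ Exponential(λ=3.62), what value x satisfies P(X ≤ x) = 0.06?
0.0171

We have X ~ Exponential(λ=3.62).

We want to find x such that P(X ≤ x) = 0.06.

This is the 6th percentile, which means 6% of values fall below this point.

Using the inverse CDF (quantile function):
x = F⁻¹(0.06) = 0.0171

Verification: P(X ≤ 0.0171) = 0.06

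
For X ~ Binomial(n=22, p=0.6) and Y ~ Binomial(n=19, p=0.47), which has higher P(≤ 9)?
Y has higher probability (P(Y ≤ 9) = 0.6046 > P(X ≤ 9) = 0.0551)

Compute P(≤ 9) for each distribution:

X ~ Binomial(n=22, p=0.6):
P(X ≤ 9) = 0.0551

Y ~ Binomial(n=19, p=0.47):
P(Y ≤ 9) = 0.6046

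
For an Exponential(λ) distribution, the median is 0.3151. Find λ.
λ = 2.1998

For X ~ Exponential(λ), the CDF is F(x) = 1 - e^(-λx).
The median m satisfies F(m) = 0.5:
1 - e^(-λm) = 0.5
e^(-λm) = 0.5
λm = ln(2)
m = ln(2) / λ

Given m = 0.3151:
λ = ln(2) / 0.3151 = 0.693147 / 0.3151 = 2.1998

Verification: ln(2) / 2.1998 = 0.3151 ✓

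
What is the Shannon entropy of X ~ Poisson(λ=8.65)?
2.4874 nats

We have X ~ Poisson(λ=8.65).

The Shannon entropy measures the uncertainty or information content of the distribution.

For a Poisson distribution with λ=8.65:
H(X) = 2.4874 nats

(In bits, this would be 3.5886 bits.)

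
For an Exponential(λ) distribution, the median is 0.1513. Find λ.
λ = 4.5813

For X ~ Exponential(λ), the CDF is F(x) = 1 - e^(-λx).
The median m satisfies F(m) = 0.5:
1 - e^(-λm) = 0.5
e^(-λm) = 0.5
λm = ln(2)
m = ln(2) / λ

Given m = 0.1513:
λ = ln(2) / 0.1513 = 0.693147 / 0.1513 = 4.5813

Verification: ln(2) / 4.5813 = 0.1513 ✓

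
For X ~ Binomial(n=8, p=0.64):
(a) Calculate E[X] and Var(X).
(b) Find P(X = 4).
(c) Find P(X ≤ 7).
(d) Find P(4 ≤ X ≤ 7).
(a) E[X] = 5.1200, Var(X) = 1.8432
(b) P(X = 4) = 0.197255
(c) P(X ≤ 7) = 0.971853
(d) P(4 ≤ X ≤ 7) = 0.853828

We have X ~ Binomial(n=8, p=0.64).

(a) Moments:
E[X] = 5.1200
Var(X) = 1.8432
σ = √Var(X) = 1.3576

(b) Point probability using PMF:
P(X = 4) = 0.197255

(c) Cumulative probability using CDF:
P(X ≤ 7) = F(7) = 0.971853

(d) Range probability:
P(4 ≤ X ≤ 7) = P(X ≤ 7) - P(X ≤ 3)
                   = F(7) - F(3)
                   = 0.971853 - 0.118024
                   = 0.853828

This means approximately 85.4% of outcomes fall in the interval [4, 7].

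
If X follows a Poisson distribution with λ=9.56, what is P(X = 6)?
0.074741

We have X ~ Poisson(λ=9.56).

For a Poisson distribution, the PMF gives us the probability of each outcome.

Using the PMF formula:
P(X = 6) = 0.074741

Rounded to 4 decimal places: 0.0747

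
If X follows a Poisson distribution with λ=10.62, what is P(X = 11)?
0.118579

We have X ~ Poisson(λ=10.62).

For a Poisson distribution, the PMF gives us the probability of each outcome.

Using the PMF formula:
P(X = 11) = 0.118579

Rounded to 4 decimal places: 0.1186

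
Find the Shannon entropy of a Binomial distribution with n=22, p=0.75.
2.1213 nats

We have X ~ Binomial(n=22, p=0.75).

The Shannon entropy measures the uncertainty or information content of the distribution.

For a Binomial distribution with n=22, p=0.75:
H(X) = 2.1213 nats

(In bits, this would be 3.0604 bits.)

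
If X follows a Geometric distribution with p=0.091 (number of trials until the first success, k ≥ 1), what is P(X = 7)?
0.051336

We have X ~ Geometric(p=0.091) (number of trials until the first success, k ≥ 1).

For a Geometric distribution, the PMF gives us the probability of each outcome.

Using the PMF formula:
P(X = 7) = 0.051336

Rounded to 4 decimal places: 0.0513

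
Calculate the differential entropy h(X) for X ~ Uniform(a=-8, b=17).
3.2189 nats

We have X ~ Uniform(a=-8, b=17).

The differential entropy measures the uncertainty or information content of the distribution.

For a Uniform distribution with a=-8, b=17:
h(X) = 3.2189 nats

(In bits, this would be 4.6439 bits.)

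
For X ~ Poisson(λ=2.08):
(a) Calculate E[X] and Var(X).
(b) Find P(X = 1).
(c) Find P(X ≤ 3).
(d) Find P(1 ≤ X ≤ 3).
(a) E[X] = 2.0800, Var(X) = 2.0800
(b) P(X = 1) = 0.259855
(c) P(X ≤ 3) = 0.842407
(d) P(1 ≤ X ≤ 3) = 0.717477

We have X ~ Poisson(λ=2.08).

(a) Moments:
E[X] = 2.0800
Var(X) = 2.0800
σ = √Var(X) = 1.4422

(b) Point probability using PMF:
P(X = 1) = 0.259855

(c) Cumulative probability using CDF:
P(X ≤ 3) = F(3) = 0.842407

(d) Range probability:
P(1 ≤ X ≤ 3) = P(X ≤ 3) - P(X ≤ 0)
                   = F(3) - F(0)
                   = 0.842407 - 0.124930
                   = 0.717477

This means approximately 71.7% of outcomes fall in the interval [1, 3].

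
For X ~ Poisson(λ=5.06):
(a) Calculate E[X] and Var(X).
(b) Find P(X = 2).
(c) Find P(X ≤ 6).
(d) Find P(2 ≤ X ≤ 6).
(a) E[X] = 5.0600, Var(X) = 5.0600
(b) P(X = 2) = 0.081235
(c) P(X ≤ 6) = 0.753359
(d) P(2 ≤ X ≤ 6) = 0.714904

We have X ~ Poisson(λ=5.06).

(a) Moments:
E[X] = 5.0600
Var(X) = 5.0600
σ = √Var(X) = 2.2494

(b) Point probability using PMF:
P(X = 2) = 0.081235

(c) Cumulative probability using CDF:
P(X ≤ 6) = F(6) = 0.753359

(d) Range probability:
P(2 ≤ X ≤ 6) = P(X ≤ 6) - P(X ≤ 1)
                   = F(6) - F(1)
                   = 0.753359 - 0.038454
                   = 0.714904

This means approximately 71.5% of outcomes fall in the interval [2, 6].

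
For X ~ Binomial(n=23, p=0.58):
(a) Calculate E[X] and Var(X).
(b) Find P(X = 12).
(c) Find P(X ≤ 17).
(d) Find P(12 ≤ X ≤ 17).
(a) E[X] = 13.3400, Var(X) = 5.6028
(b) P(X = 12) = 0.140566
(c) P(X ≤ 17) = 0.963942
(d) P(12 ≤ X ≤ 17) = 0.746473

We have X ~ Binomial(n=23, p=0.58).

(a) Moments:
E[X] = 13.3400
Var(X) = 5.6028
σ = √Var(X) = 2.3670

(b) Point probability using PMF:
P(X = 12) = 0.140566

(c) Cumulative probability using CDF:
P(X ≤ 17) = F(17) = 0.963942

(d) Range probability:
P(12 ≤ X ≤ 17) = P(X ≤ 17) - P(X ≤ 11)
                   = F(17) - F(11)
                   = 0.963942 - 0.217469
                   = 0.746473

This means approximately 74.6% of outcomes fall in the interval [12, 17].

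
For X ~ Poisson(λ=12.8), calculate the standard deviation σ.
3.5777

We have X ~ Poisson(λ=12.8).

For a Poisson distribution with λ=12.8:
σ = √Var(X) = 3.5777

The standard deviation is the square root of the variance.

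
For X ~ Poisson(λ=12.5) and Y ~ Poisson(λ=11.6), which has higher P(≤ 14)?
Y has higher probability (P(Y ≤ 14) = 0.8069 > P(X ≤ 14) = 0.7250)

Compute P(≤ 14) for each distribution:

X ~ Poisson(λ=12.5):
P(X ≤ 14) = 0.7250

Y ~ Poisson(λ=11.6):
P(Y ≤ 14) = 0.8069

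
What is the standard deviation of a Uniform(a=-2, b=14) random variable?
4.6188

We have X ~ Uniform(a=-2, b=14).

For a Uniform distribution with a=-2, b=14:
σ = √Var(X) = 4.6188

The standard deviation is the square root of the variance.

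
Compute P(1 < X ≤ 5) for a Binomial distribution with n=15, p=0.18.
0.742555

We have X ~ Binomial(n=15, p=0.18).

To find P(1 < X ≤ 5), we use:
P(1 < X ≤ 5) = P(X ≤ 5) - P(X ≤ 1)
                 = F(5) - F(1)
                 = 0.961299 - 0.218744
                 = 0.742555

So there's approximately a 74.3% chance that X falls in this range.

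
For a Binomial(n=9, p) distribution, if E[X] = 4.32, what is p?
p = 0.48

For a Binomial(n, p) distribution:
E[X] = n × p

Given n = 9 and E[X] = 4.32:
4.32 = 9 × p
p = 4.32 / 9 = 0.48

Verification: Binomial(9, 0.48) has E[X] = 4.32 ✓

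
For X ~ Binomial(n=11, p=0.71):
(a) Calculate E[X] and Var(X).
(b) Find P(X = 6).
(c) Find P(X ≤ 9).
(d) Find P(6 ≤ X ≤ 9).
(a) E[X] = 7.8100, Var(X) = 2.2649
(b) P(X = 6) = 0.121390
(c) P(X ≤ 9) = 0.873046
(d) P(6 ≤ X ≤ 9) = 0.805608

We have X ~ Binomial(n=11, p=0.71).

(a) Moments:
E[X] = 7.8100
Var(X) = 2.2649
σ = √Var(X) = 1.5050

(b) Point probability using PMF:
P(X = 6) = 0.121390

(c) Cumulative probability using CDF:
P(X ≤ 9) = F(9) = 0.873046

(d) Range probability:
P(6 ≤ X ≤ 9) = P(X ≤ 9) - P(X ≤ 5)
                   = F(9) - F(5)
                   = 0.873046 - 0.067438
                   = 0.805608

This means approximately 80.6% of outcomes fall in the interval [6, 9].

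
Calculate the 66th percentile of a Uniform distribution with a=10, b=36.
27.1600

We have X ~ Uniform(a=10, b=36).

We want to find x such that P(X ≤ x) = 0.66.

This is the 66th percentile, which means 66% of values fall below this point.

Using the inverse CDF (quantile function):
x = F⁻¹(0.66) = 27.1600

Verification: P(X ≤ 27.1600) = 0.66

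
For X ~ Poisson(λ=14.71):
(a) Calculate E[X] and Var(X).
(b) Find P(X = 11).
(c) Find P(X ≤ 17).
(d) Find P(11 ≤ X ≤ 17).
(a) E[X] = 14.7100, Var(X) = 14.7100
(b) P(X = 11) = 0.071468
(c) P(X ≤ 17) = 0.772938
(d) P(11 ≤ X ≤ 17) = 0.639682

We have X ~ Poisson(λ=14.71).

(a) Moments:
E[X] = 14.7100
Var(X) = 14.7100
σ = √Var(X) = 3.8354

(b) Point probability using PMF:
P(X = 11) = 0.071468

(c) Cumulative probability using CDF:
P(X ≤ 17) = F(17) = 0.772938

(d) Range probability:
P(11 ≤ X ≤ 17) = P(X ≤ 17) - P(X ≤ 10)
                   = F(17) - F(10)
                   = 0.772938 - 0.133256
                   = 0.639682

This means approximately 64.0% of outcomes fall in the interval [11, 17].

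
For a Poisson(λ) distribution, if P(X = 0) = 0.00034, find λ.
λ = 7.9866

For a Poisson(λ) distribution, the PMF at 0 is:
P(X = 0) = λ^0 e^(-λ) / 0! = e^(-λ)

Given P(X = 0) = 0.00034:
e^(-λ) = 0.00034
-λ = ln(0.00034)
λ = -ln(0.00034) = 7.9866

Verification: e^(-7.9866) = 0.00034 ✓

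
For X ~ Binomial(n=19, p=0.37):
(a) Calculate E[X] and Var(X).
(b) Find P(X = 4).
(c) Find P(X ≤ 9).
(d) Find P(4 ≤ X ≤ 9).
(a) E[X] = 7.0300, Var(X) = 4.4289
(b) P(X = 4) = 0.071007
(c) P(X ≤ 9) = 0.878709
(d) P(4 ≤ X ≤ 9) = 0.837528

We have X ~ Binomial(n=19, p=0.37).

(a) Moments:
E[X] = 7.0300
Var(X) = 4.4289
σ = √Var(X) = 2.1045

(b) Point probability using PMF:
P(X = 4) = 0.071007

(c) Cumulative probability using CDF:
P(X ≤ 9) = F(9) = 0.878709

(d) Range probability:
P(4 ≤ X ≤ 9) = P(X ≤ 9) - P(X ≤ 3)
                   = F(9) - F(3)
                   = 0.878709 - 0.041180
                   = 0.837528

This means approximately 83.8% of outcomes fall in the interval [4, 9].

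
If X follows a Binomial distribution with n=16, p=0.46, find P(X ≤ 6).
0.335895

We have X ~ Binomial(n=16, p=0.46).

The CDF gives us P(X ≤ k).

Using the CDF:
P(X ≤ 6) = 0.335895

This means there's approximately a 33.6% chance that X is at most 6.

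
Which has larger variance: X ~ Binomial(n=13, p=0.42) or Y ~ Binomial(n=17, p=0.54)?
Y has larger variance (4.2228 > 3.1668)

Compute the variance for each distribution:

X ~ Binomial(n=13, p=0.42):
Var(X) = 3.1668

Y ~ Binomial(n=17, p=0.54):
Var(Y) = 4.2228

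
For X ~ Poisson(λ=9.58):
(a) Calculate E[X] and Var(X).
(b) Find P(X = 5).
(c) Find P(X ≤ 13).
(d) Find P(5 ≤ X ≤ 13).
(a) E[X] = 9.5800, Var(X) = 9.5800
(b) P(X = 5) = 0.046463
(c) P(X ≤ 13) = 0.893127
(d) P(5 ≤ X ≤ 13) = 0.854850

We have X ~ Poisson(λ=9.58).

(a) Moments:
E[X] = 9.5800
Var(X) = 9.5800
σ = √Var(X) = 3.0952

(b) Point probability using PMF:
P(X = 5) = 0.046463

(c) Cumulative probability using CDF:
P(X ≤ 13) = F(13) = 0.893127

(d) Range probability:
P(5 ≤ X ≤ 13) = P(X ≤ 13) - P(X ≤ 4)
                   = F(13) - F(4)
                   = 0.893127 - 0.038277
                   = 0.854850

This means approximately 85.5% of outcomes fall in the interval [5, 13].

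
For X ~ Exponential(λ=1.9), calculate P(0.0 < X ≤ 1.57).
0.949359

We have X ~ Exponential(λ=1.9).

To find P(0.0 < X ≤ 1.57), we use:
P(0.0 < X ≤ 1.57) = P(X ≤ 1.57) - P(X ≤ 0.0)
                 = F(1.57) - F(0.0)
                 = 0.949359 - 0.000000
                 = 0.949359

So there's approximately a 94.9% chance that X falls in this range.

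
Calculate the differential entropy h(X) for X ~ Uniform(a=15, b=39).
3.1781 nats

We have X ~ Uniform(a=15, b=39).

The differential entropy measures the uncertainty or information content of the distribution.

For a Uniform distribution with a=15, b=39:
h(X) = 3.1781 nats

(In bits, this would be 4.5850 bits.)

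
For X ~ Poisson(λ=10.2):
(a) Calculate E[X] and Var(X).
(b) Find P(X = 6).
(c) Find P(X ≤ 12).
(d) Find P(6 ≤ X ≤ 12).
(a) E[X] = 10.2000, Var(X) = 10.2000
(b) P(X = 6) = 0.058139
(c) P(X ≤ 12) = 0.772232
(d) P(6 ≤ X ≤ 12) = 0.712344

We have X ~ Poisson(λ=10.2).

(a) Moments:
E[X] = 10.2000
Var(X) = 10.2000
σ = √Var(X) = 3.1937

(b) Point probability using PMF:
P(X = 6) = 0.058139

(c) Cumulative probability using CDF:
P(X ≤ 12) = F(12) = 0.772232

(d) Range probability:
P(6 ≤ X ≤ 12) = P(X ≤ 12) - P(X ≤ 5)
                   = F(12) - F(5)
                   = 0.772232 - 0.059888
                   = 0.712344

This means approximately 71.2% of outcomes fall in the interval [6, 12].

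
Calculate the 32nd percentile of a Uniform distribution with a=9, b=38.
18.2800

We have X ~ Uniform(a=9, b=38).

We want to find x such that P(X ≤ x) = 0.32.

This is the 32nd percentile, which means 32% of values fall below this point.

Using the inverse CDF (quantile function):
x = F⁻¹(0.32) = 18.2800

Verification: P(X ≤ 18.2800) = 0.32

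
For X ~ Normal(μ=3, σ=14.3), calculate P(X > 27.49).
0.043394

We have X ~ Normal(μ=3, σ=14.3).

P(X > 27.49) = 1 - P(X ≤ 27.49)
                = 1 - F(27.49)
                = 1 - 0.956606
                = 0.043394

So there's approximately a 4.3% chance that X exceeds 27.49.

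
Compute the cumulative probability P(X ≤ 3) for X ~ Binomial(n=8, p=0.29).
0.823651

We have X ~ Binomial(n=8, p=0.29).

The CDF gives us P(X ≤ k).

Using the CDF:
P(X ≤ 3) = 0.823651

This means there's approximately a 82.4% chance that X is at most 3.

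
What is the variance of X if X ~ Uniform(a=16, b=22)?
3.0000

We have X ~ Uniform(a=16, b=22).

For a Uniform distribution with a=16, b=22:
Var(X) = 3.0000

The variance measures the spread of the distribution around the mean.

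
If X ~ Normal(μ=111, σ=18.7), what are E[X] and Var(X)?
E[X] = 111.0000, Var(X) = 349.6900

We have X ~ Normal(μ=111, σ=18.7).

For a Normal distribution with μ=111, σ=18.7:

Expected value:
E[X] = 111.0000

Variance:
Var(X) = 349.6900

Standard deviation:
σ = √Var(X) = 18.7000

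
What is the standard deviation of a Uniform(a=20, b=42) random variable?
6.3509

We have X ~ Uniform(a=20, b=42).

For a Uniform distribution with a=20, b=42:
σ = √Var(X) = 6.3509

The standard deviation is the square root of the variance.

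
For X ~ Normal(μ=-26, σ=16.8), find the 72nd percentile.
-16.2083

We have X ~ Normal(μ=-26, σ=16.8).

We want to find x such that P(X ≤ x) = 0.72.

This is the 72nd percentile, which means 72% of values fall below this point.

Using the inverse CDF (quantile function):
x = F⁻¹(0.72) = -16.2083

Verification: P(X ≤ -16.2083) = 0.72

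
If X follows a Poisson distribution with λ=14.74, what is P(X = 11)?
0.070928

We have X ~ Poisson(λ=14.74).

For a Poisson distribution, the PMF gives us the probability of each outcome.

Using the PMF formula:
P(X = 11) = 0.070928

Rounded to 4 decimal places: 0.0709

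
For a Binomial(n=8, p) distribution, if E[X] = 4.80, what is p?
p = 0.6

For a Binomial(n, p) distribution:
E[X] = n × p

Given n = 8 and E[X] = 4.80:
4.80 = 8 × p
p = 4.80 / 8 = 0.6

Verification: Binomial(8, 0.6) has E[X] = 4.80 ✓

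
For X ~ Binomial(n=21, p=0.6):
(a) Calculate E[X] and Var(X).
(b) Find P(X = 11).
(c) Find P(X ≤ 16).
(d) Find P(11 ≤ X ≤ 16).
(a) E[X] = 12.6000, Var(X) = 5.0400
(b) P(X = 11) = 0.134180
(c) P(X ≤ 16) = 0.963044
(d) P(11 ≤ X ≤ 16) = 0.788666

We have X ~ Binomial(n=21, p=0.6).

(a) Moments:
E[X] = 12.6000
Var(X) = 5.0400
σ = √Var(X) = 2.2450

(b) Point probability using PMF:
P(X = 11) = 0.134180

(c) Cumulative probability using CDF:
P(X ≤ 16) = F(16) = 0.963044

(d) Range probability:
P(11 ≤ X ≤ 16) = P(X ≤ 16) - P(X ≤ 10)
                   = F(16) - F(10)
                   = 0.963044 - 0.174378
                   = 0.788666

This means approximately 78.9% of outcomes fall in the interval [11, 16].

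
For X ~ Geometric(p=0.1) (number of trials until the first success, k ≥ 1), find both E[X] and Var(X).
E[X] = 10.0000, Var(X) = 90.0000

We have X ~ Geometric(p=0.1) (number of trials until the first success, k ≥ 1).

For a Geometric distribution with p=0.1 (number of trials until the first success, k ≥ 1):

Expected value:
E[X] = 10.0000

Variance:
Var(X) = 90.0000

Standard deviation:
σ = √Var(X) = 9.4868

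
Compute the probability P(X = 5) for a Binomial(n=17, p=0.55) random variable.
0.021474

We have X ~ Binomial(n=17, p=0.55).

For a Binomial distribution, the PMF gives us the probability of each outcome.

Using the PMF formula:
P(X = 5) = 0.021474

Rounded to 4 decimal places: 0.0215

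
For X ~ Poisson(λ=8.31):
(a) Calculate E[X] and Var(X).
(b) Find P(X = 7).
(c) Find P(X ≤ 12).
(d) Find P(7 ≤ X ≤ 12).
(a) E[X] = 8.3100, Var(X) = 8.3100
(b) P(X = 7) = 0.133595
(c) P(X ≤ 12) = 0.920114
(d) P(7 ≤ X ≤ 12) = 0.643120

We have X ~ Poisson(λ=8.31).

(a) Moments:
E[X] = 8.3100
Var(X) = 8.3100
σ = √Var(X) = 2.8827

(b) Point probability using PMF:
P(X = 7) = 0.133595

(c) Cumulative probability using CDF:
P(X ≤ 12) = F(12) = 0.920114

(d) Range probability:
P(7 ≤ X ≤ 12) = P(X ≤ 12) - P(X ≤ 6)
                   = F(12) - F(6)
                   = 0.920114 - 0.276994
                   = 0.643120

This means approximately 64.3% of outcomes fall in the interval [7, 12].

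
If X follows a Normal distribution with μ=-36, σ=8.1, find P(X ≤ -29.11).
0.802509

We have X ~ Normal(μ=-36, σ=8.1).

The CDF gives us P(X ≤ k).

Using the CDF:
P(X ≤ -29.11) = 0.802509

This means there's approximately a 80.3% chance that X is at most -29.11.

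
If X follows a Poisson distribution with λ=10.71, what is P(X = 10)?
0.122134

We have X ~ Poisson(λ=10.71).

For a Poisson distribution, the PMF gives us the probability of each outcome.

Using the PMF formula:
P(X = 10) = 0.122134

Rounded to 4 decimal places: 0.1221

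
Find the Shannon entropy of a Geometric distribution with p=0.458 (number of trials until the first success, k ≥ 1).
1.5057 nats

We have X ~ Geometric(p=0.458) (number of trials until the first success, k ≥ 1).

The Shannon entropy measures the uncertainty or information content of the distribution.

For a Geometric distribution with p=0.458 (number of trials until the first success, k ≥ 1):
H(X) = 1.5057 nats

(In bits, this would be 2.1723 bits.)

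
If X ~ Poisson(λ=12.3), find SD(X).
3.5071

We have X ~ Poisson(λ=12.3).

For a Poisson distribution with λ=12.3:
σ = √Var(X) = 3.5071

The standard deviation is the square root of the variance.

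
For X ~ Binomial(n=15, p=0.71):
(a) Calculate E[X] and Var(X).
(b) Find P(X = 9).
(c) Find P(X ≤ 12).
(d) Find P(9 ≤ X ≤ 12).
(a) E[X] = 10.6500, Var(X) = 3.0885
(b) P(X = 9) = 0.136495
(c) P(X ≤ 12) = 0.855260
(d) P(9 ≤ X ≤ 12) = 0.742234

We have X ~ Binomial(n=15, p=0.71).

(a) Moments:
E[X] = 10.6500
Var(X) = 3.0885
σ = √Var(X) = 1.7574

(b) Point probability using PMF:
P(X = 9) = 0.136495

(c) Cumulative probability using CDF:
P(X ≤ 12) = F(12) = 0.855260

(d) Range probability:
P(9 ≤ X ≤ 12) = P(X ≤ 12) - P(X ≤ 8)
                   = F(12) - F(8)
                   = 0.855260 - 0.113026
                   = 0.742234

This means approximately 74.2% of outcomes fall in the interval [9, 12].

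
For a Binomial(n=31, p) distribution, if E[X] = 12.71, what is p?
p = 0.41

For a Binomial(n, p) distribution:
E[X] = n × p

Given n = 31 and E[X] = 12.71:
12.71 = 31 × p
p = 12.71 / 31 = 0.41

Verification: Binomial(31, 0.41) has E[X] = 12.71 ✓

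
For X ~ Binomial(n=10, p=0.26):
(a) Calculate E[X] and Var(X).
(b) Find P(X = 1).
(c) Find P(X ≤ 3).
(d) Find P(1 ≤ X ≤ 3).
(a) E[X] = 2.6000, Var(X) = 1.9240
(b) P(X = 1) = 0.173005
(c) P(X ≤ 3) = 0.752065
(d) P(1 ≤ X ≤ 3) = 0.702825

We have X ~ Binomial(n=10, p=0.26).

(a) Moments:
E[X] = 2.6000
Var(X) = 1.9240
σ = √Var(X) = 1.3871

(b) Point probability using PMF:
P(X = 1) = 0.173005

(c) Cumulative probability using CDF:
P(X ≤ 3) = F(3) = 0.752065

(d) Range probability:
P(1 ≤ X ≤ 3) = P(X ≤ 3) - P(X ≤ 0)
                   = F(3) - F(0)
                   = 0.752065 - 0.049240
                   = 0.702825

This means approximately 70.3% of outcomes fall in the interval [1, 3].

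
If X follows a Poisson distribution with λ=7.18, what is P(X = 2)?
0.019633

We have X ~ Poisson(λ=7.18).

For a Poisson distribution, the PMF gives us the probability of each outcome.

Using the PMF formula:
P(X = 2) = 0.019633

Rounded to 4 decimal places: 0.0196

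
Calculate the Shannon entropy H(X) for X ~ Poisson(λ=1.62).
1.5839 nats

We have X ~ Poisson(λ=1.62).

The Shannon entropy measures the uncertainty or information content of the distribution.

For a Poisson distribution with λ=1.62:
H(X) = 1.5839 nats

(In bits, this would be 2.2851 bits.)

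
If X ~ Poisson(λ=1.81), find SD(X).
1.3454

We have X ~ Poisson(λ=1.81).

For a Poisson distribution with λ=1.81:
σ = √Var(X) = 1.3454

The standard deviation is the square root of the variance.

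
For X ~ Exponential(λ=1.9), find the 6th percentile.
0.0326

We have X ~ Exponential(λ=1.9).

We want to find x such that P(X ≤ x) = 0.06.

This is the 6th percentile, which means 6% of values fall below this point.

Using the inverse CDF (quantile function):
x = F⁻¹(0.06) = 0.0326

Verification: P(X ≤ 0.0326) = 0.06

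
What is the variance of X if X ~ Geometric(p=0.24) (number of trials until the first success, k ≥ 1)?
13.1944

We have X ~ Geometric(p=0.24) (number of trials until the first success, k ≥ 1).

For a Geometric distribution with p=0.24 (number of trials until the first success, k ≥ 1):
Var(X) = 13.1944

The variance measures the spread of the distribution around the mean.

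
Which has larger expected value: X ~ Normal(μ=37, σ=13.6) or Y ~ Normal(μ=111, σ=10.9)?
Y has larger mean (111.0000 > 37.0000)

Compute the expected value for each distribution:

X ~ Normal(μ=37, σ=13.6):
E[X] = 37.0000

Y ~ Normal(μ=111, σ=10.9):
E[Y] = 111.0000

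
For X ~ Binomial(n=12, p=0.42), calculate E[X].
5.0400

We have X ~ Binomial(n=12, p=0.42).

For a Binomial distribution with n=12, p=0.42:
E[X] = 5.0400

This is the expected (average) value of X.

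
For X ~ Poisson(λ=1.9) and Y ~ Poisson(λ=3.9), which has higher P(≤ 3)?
X has higher probability (P(X ≤ 3) = 0.8747 > P(Y ≤ 3) = 0.4532)

Compute P(≤ 3) for each distribution:

X ~ Poisson(λ=1.9):
P(X ≤ 3) = 0.8747

Y ~ Poisson(λ=3.9):
P(Y ≤ 3) = 0.4532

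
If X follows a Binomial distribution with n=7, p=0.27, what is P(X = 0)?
0.110474

We have X ~ Binomial(n=7, p=0.27).

For a Binomial distribution, the PMF gives us the probability of each outcome.

Using the PMF formula:
P(X = 0) = 0.110474

Rounded to 4 decimal places: 0.1105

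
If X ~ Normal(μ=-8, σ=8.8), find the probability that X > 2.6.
0.114189

We have X ~ Normal(μ=-8, σ=8.8).

P(X > 2.6) = 1 - P(X ≤ 2.6)
                = 1 - F(2.6)
                = 1 - 0.885811
                = 0.114189

So there's approximately a 11.4% chance that X exceeds 2.6.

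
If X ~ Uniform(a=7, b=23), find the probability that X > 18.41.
0.286875

We have X ~ Uniform(a=7, b=23).

P(X > 18.41) = 1 - P(X ≤ 18.41)
                = 1 - F(18.41)
                = 1 - 0.713125
                = 0.286875

So there's approximately a 28.7% chance that X exceeds 18.41.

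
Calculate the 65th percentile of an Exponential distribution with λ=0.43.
2.4414

We have X ~ Exponential(λ=0.43).

We want to find x such that P(X ≤ x) = 0.65.

This is the 65th percentile, which means 65% of values fall below this point.

Using the inverse CDF (quantile function):
x = F⁻¹(0.65) = 2.4414

Verification: P(X ≤ 2.4414) = 0.65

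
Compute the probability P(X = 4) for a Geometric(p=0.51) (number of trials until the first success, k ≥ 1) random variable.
0.060001

We have X ~ Geometric(p=0.51) (number of trials until the first success, k ≥ 1).

For a Geometric distribution, the PMF gives us the probability of each outcome.

Using the PMF formula:
P(X = 4) = 0.060001

Rounded to 4 decimal places: 0.0600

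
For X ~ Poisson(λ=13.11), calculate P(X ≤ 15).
0.753794

We have X ~ Poisson(λ=13.11).

The CDF gives us P(X ≤ k).

Using the CDF:
P(X ≤ 15) = 0.753794

This means there's approximately a 75.4% chance that X is at most 15.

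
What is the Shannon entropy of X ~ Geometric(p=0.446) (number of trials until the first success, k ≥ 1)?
1.5410 nats

We have X ~ Geometric(p=0.446) (number of trials until the first success, k ≥ 1).

The Shannon entropy measures the uncertainty or information content of the distribution.

For a Geometric distribution with p=0.446 (number of trials until the first success, k ≥ 1):
H(X) = 1.5410 nats

(In bits, this would be 2.2233 bits.)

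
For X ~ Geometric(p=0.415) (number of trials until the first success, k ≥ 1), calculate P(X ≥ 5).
0.117118

We have X ~ Geometric(p=0.415) (number of trials until the first success, k ≥ 1).

For discrete distributions, P(X ≥ 5) = 1 - P(X ≤ 4).

P(X ≤ 4) = 0.882882
P(X ≥ 5) = 1 - 0.882882 = 0.117118

So there's approximately a 11.7% chance that X is at least 5.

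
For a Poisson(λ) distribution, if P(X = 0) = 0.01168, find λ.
λ = 4.4499

For a Poisson(λ) distribution, the PMF at 0 is:
P(X = 0) = λ^0 e^(-λ) / 0! = e^(-λ)

Given P(X = 0) = 0.01168:
e^(-λ) = 0.01168
-λ = ln(0.01168)
λ = -ln(0.01168) = 4.4499

Verification: e^(-4.4499) = 0.01168 ✓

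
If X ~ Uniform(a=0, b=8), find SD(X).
2.3094

We have X ~ Uniform(a=0, b=8).

For a Uniform distribution with a=0, b=8:
σ = √Var(X) = 2.3094

The standard deviation is the square root of the variance.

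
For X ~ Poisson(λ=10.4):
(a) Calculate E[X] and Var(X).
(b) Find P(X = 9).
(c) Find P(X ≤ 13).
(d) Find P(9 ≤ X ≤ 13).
(a) E[X] = 10.4000, Var(X) = 10.4000
(b) P(X = 9) = 0.119364
(c) P(X ≤ 13) = 0.833587
(d) P(9 ≤ X ≤ 13) = 0.543964

We have X ~ Poisson(λ=10.4).

(a) Moments:
E[X] = 10.4000
Var(X) = 10.4000
σ = √Var(X) = 3.2249

(b) Point probability using PMF:
P(X = 9) = 0.119364

(c) Cumulative probability using CDF:
P(X ≤ 13) = F(13) = 0.833587

(d) Range probability:
P(9 ≤ X ≤ 13) = P(X ≤ 13) - P(X ≤ 8)
                   = F(13) - F(8)
                   = 0.833587 - 0.289623
                   = 0.543964

This means approximately 54.4% of outcomes fall in the interval [9, 13].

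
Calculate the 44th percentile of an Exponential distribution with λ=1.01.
0.5741

We have X ~ Exponential(λ=1.01).

We want to find x such that P(X ≤ x) = 0.44.

This is the 44th percentile, which means 44% of values fall below this point.

Using the inverse CDF (quantile function):
x = F⁻¹(0.44) = 0.5741

Verification: P(X ≤ 0.5741) = 0.44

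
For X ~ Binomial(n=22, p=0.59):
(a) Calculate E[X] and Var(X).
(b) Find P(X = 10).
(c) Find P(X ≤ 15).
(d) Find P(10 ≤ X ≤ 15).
(a) E[X] = 12.9800, Var(X) = 5.3218
(b) P(X = 10) = 0.074575
(c) P(X ≤ 15) = 0.863407
(d) P(10 ≤ X ≤ 15) = 0.796525

We have X ~ Binomial(n=22, p=0.59).

(a) Moments:
E[X] = 12.9800
Var(X) = 5.3218
σ = √Var(X) = 2.3069

(b) Point probability using PMF:
P(X = 10) = 0.074575

(c) Cumulative probability using CDF:
P(X ≤ 15) = F(15) = 0.863407

(d) Range probability:
P(10 ≤ X ≤ 15) = P(X ≤ 15) - P(X ≤ 9)
                   = F(15) - F(9)
                   = 0.863407 - 0.066882
                   = 0.796525

This means approximately 79.7% of outcomes fall in the interval [10, 15].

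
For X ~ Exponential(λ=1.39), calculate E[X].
0.7194

We have X ~ Exponential(λ=1.39).

For an Exponential distribution with λ=1.39:
E[X] = 0.7194

This is the expected (average) value of X.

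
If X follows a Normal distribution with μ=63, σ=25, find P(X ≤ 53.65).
0.354202

We have X ~ Normal(μ=63, σ=25).

The CDF gives us P(X ≤ k).

Using the CDF:
P(X ≤ 53.65) = 0.354202

This means there's approximately a 35.4% chance that X is at most 53.65.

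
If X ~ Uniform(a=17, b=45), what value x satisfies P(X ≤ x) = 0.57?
32.9600

We have X ~ Uniform(a=17, b=45).

We want to find x such that P(X ≤ x) = 0.57.

This is the 57th percentile, which means 57% of values fall below this point.

Using the inverse CDF (quantile function):
x = F⁻¹(0.57) = 32.9600

Verification: P(X ≤ 32.9600) = 0.57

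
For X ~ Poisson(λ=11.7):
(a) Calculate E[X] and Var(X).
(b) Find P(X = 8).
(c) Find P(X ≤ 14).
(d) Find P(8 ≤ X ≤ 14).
(a) E[X] = 11.7000, Var(X) = 11.7000
(b) P(X = 8) = 0.072231
(c) P(X ≤ 14) = 0.798465
(d) P(8 ≤ X ≤ 14) = 0.695012

We have X ~ Poisson(λ=11.7).

(a) Moments:
E[X] = 11.7000
Var(X) = 11.7000
σ = √Var(X) = 3.4205

(b) Point probability using PMF:
P(X = 8) = 0.072231

(c) Cumulative probability using CDF:
P(X ≤ 14) = F(14) = 0.798465

(d) Range probability:
P(8 ≤ X ≤ 14) = P(X ≤ 14) - P(X ≤ 7)
                   = F(14) - F(7)
                   = 0.798465 - 0.103453
                   = 0.695012

This means approximately 69.5% of outcomes fall in the interval [8, 14].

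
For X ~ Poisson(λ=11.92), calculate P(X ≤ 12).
0.585114

We have X ~ Poisson(λ=11.92).

The CDF gives us P(X ≤ k).

Using the CDF:
P(X ≤ 12) = 0.585114

This means there's approximately a 58.5% chance that X is at most 12.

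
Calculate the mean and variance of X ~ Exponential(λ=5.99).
E[X] = 0.1669, Var(X) = 0.0279

We have X ~ Exponential(λ=5.99).

For an Exponential distribution with λ=5.99:

Expected value:
E[X] = 0.1669

Variance:
Var(X) = 0.0279

Standard deviation:
σ = √Var(X) = 0.1669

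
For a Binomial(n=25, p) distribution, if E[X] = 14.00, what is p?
p = 0.56

For a Binomial(n, p) distribution:
E[X] = n × p

Given n = 25 and E[X] = 14.00:
14.00 = 25 × p
p = 14.00 / 25 = 0.56

Verification: Binomial(25, 0.56) has E[X] = 14.00 ✓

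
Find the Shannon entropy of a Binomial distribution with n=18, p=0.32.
2.0980 nats

We have X ~ Binomial(n=18, p=0.32).

The Shannon entropy measures the uncertainty or information content of the distribution.

For a Binomial distribution with n=18, p=0.32:
H(X) = 2.0980 nats

(In bits, this would be 3.0268 bits.)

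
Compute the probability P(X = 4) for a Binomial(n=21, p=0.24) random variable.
0.186956

We have X ~ Binomial(n=21, p=0.24).

For a Binomial distribution, the PMF gives us the probability of each outcome.

Using the PMF formula:
P(X = 4) = 0.186956

Rounded to 4 decimal places: 0.1870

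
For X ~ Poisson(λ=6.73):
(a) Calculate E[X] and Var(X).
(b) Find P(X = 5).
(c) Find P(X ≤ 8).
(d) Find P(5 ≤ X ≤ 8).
(a) E[X] = 6.7300, Var(X) = 6.7300
(b) P(X = 5) = 0.137433
(c) P(X ≤ 8) = 0.763554
(d) P(5 ≤ X ≤ 8) = 0.564477

We have X ~ Poisson(λ=6.73).

(a) Moments:
E[X] = 6.7300
Var(X) = 6.7300
σ = √Var(X) = 2.5942

(b) Point probability using PMF:
P(X = 5) = 0.137433

(c) Cumulative probability using CDF:
P(X ≤ 8) = F(8) = 0.763554

(d) Range probability:
P(5 ≤ X ≤ 8) = P(X ≤ 8) - P(X ≤ 4)
                   = F(8) - F(4)
                   = 0.763554 - 0.199077
                   = 0.564477

This means approximately 56.4% of outcomes fall in the interval [5, 8].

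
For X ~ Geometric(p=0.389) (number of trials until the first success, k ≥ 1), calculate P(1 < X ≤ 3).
0.382901

We have X ~ Geometric(p=0.389) (number of trials until the first success, k ≥ 1).

To find P(1 < X ≤ 3), we use:
P(1 < X ≤ 3) = P(X ≤ 3) - P(X ≤ 1)
                 = F(3) - F(1)
                 = 0.771901 - 0.389000
                 = 0.382901

So there's approximately a 38.3% chance that X falls in this range.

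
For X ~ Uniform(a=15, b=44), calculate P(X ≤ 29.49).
0.499655

We have X ~ Uniform(a=15, b=44).

The CDF gives us P(X ≤ k).

Using the CDF:
P(X ≤ 29.49) = 0.499655

This means there's approximately a 50.0% chance that X is at most 29.49.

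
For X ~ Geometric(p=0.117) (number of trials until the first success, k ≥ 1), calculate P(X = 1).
0.117000

We have X ~ Geometric(p=0.117) (number of trials until the first success, k ≥ 1).

For a Geometric distribution, the PMF gives us the probability of each outcome.

Using the PMF formula:
P(X = 1) = 0.117000

Rounded to 4 decimal places: 0.1170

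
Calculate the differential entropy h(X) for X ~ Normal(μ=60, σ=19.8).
4.4046 nats

We have X ~ Normal(μ=60, σ=19.8).

The differential entropy measures the uncertainty or information content of the distribution.

For a Normal distribution with μ=60, σ=19.8:
h(X) = 4.4046 nats

(In bits, this would be 6.3545 bits.)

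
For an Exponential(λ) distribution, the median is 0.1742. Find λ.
λ = 3.9790

For X ~ Exponential(λ), the CDF is F(x) = 1 - e^(-λx).
The median m satisfies F(m) = 0.5:
1 - e^(-λm) = 0.5
e^(-λm) = 0.5
λm = ln(2)
m = ln(2) / λ

Given m = 0.1742:
λ = ln(2) / 0.1742 = 0.693147 / 0.1742 = 3.9790

Verification: ln(2) / 3.9790 = 0.1742 ✓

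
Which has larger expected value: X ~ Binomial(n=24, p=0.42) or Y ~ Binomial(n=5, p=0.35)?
X has larger mean (10.0800 > 1.7500)

Compute the expected value for each distribution:

X ~ Binomial(n=24, p=0.42):
E[X] = 10.0800

Y ~ Binomial(n=5, p=0.35):
E[Y] = 1.7500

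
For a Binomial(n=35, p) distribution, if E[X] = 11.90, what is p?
p = 0.34

For a Binomial(n, p) distribution:
E[X] = n × p

Given n = 35 and E[X] = 11.90:
11.90 = 35 × p
p = 11.90 / 35 = 0.34

Verification: Binomial(35, 0.34) has E[X] = 11.90 ✓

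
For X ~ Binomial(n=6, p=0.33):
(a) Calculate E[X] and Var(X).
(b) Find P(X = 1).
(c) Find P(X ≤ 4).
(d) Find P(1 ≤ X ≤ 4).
(a) E[X] = 1.9800, Var(X) = 1.3266
(b) P(X = 1) = 0.267325
(c) P(X ≤ 4) = 0.982976
(d) P(1 ≤ X ≤ 4) = 0.892518

We have X ~ Binomial(n=6, p=0.33).

(a) Moments:
E[X] = 1.9800
Var(X) = 1.3266
σ = √Var(X) = 1.1518

(b) Point probability using PMF:
P(X = 1) = 0.267325

(c) Cumulative probability using CDF:
P(X ≤ 4) = F(4) = 0.982976

(d) Range probability:
P(1 ≤ X ≤ 4) = P(X ≤ 4) - P(X ≤ 0)
                   = F(4) - F(0)
                   = 0.982976 - 0.090458
                   = 0.892518

This means approximately 89.3% of outcomes fall in the interval [1, 4].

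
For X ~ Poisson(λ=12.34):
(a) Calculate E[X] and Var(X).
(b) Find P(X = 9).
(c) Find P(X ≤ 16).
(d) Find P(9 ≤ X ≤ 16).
(a) E[X] = 12.3400, Var(X) = 12.3400
(b) P(X = 9) = 0.079961
(c) P(X ≤ 16) = 0.879205
(d) P(9 ≤ X ≤ 16) = 0.745217

We have X ~ Poisson(λ=12.34).

(a) Moments:
E[X] = 12.3400
Var(X) = 12.3400
σ = √Var(X) = 3.5128

(b) Point probability using PMF:
P(X = 9) = 0.079961

(c) Cumulative probability using CDF:
P(X ≤ 16) = F(16) = 0.879205

(d) Range probability:
P(9 ≤ X ≤ 16) = P(X ≤ 16) - P(X ≤ 8)
                   = F(16) - F(8)
                   = 0.879205 - 0.133987
                   = 0.745217

This means approximately 74.5% of outcomes fall in the interval [9, 16].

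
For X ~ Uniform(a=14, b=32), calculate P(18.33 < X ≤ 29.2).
0.603889

We have X ~ Uniform(a=14, b=32).

To find P(18.33 < X ≤ 29.2), we use:
P(18.33 < X ≤ 29.2) = P(X ≤ 29.2) - P(X ≤ 18.33)
                 = F(29.2) - F(18.33)
                 = 0.844444 - 0.240556
                 = 0.603889

So there's approximately a 60.4% chance that X falls in this range.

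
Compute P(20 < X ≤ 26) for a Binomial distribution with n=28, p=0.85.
0.888666

We have X ~ Binomial(n=28, p=0.85).

To find P(20 < X ≤ 26), we use:
P(20 < X ≤ 26) = P(X ≤ 26) - P(X ≤ 20)
                 = F(26) - F(20)
                 = 0.937252 - 0.048586
                 = 0.888666

So there's approximately a 88.9% chance that X falls in this range.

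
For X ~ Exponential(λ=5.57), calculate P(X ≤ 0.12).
0.487472

We have X ~ Exponential(λ=5.57).

The CDF gives us P(X ≤ k).

Using the CDF:
P(X ≤ 0.12) = 0.487472

This means there's approximately a 48.7% chance that X is at most 0.12.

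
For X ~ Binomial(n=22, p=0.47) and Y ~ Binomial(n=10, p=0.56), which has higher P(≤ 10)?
Y has higher probability (P(Y ≤ 10) = 1.0000 > P(X ≤ 10) = 0.5289)

Compute P(≤ 10) for each distribution:

X ~ Binomial(n=22, p=0.47):
P(X ≤ 10) = 0.5289

Y ~ Binomial(n=10, p=0.56):
P(Y ≤ 10) = 1.0000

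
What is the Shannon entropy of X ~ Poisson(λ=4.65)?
2.1663 nats

We have X ~ Poisson(λ=4.65).

The Shannon entropy measures the uncertainty or information content of the distribution.

For a Poisson distribution with λ=4.65:
H(X) = 2.1663 nats

(In bits, this would be 3.1253 bits.)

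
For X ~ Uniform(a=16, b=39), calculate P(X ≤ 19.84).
0.166957

We have X ~ Uniform(a=16, b=39).

The CDF gives us P(X ≤ k).

Using the CDF:
P(X ≤ 19.84) = 0.166957

This means there's approximately a 16.7% chance that X is at most 19.84.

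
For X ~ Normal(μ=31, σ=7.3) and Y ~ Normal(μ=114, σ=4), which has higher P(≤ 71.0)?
X has higher probability (P(X ≤ 71.0) = 1.0000 > P(Y ≤ 71.0) = 0.0000)

Compute P(≤ 71.0) for each distribution:

X ~ Normal(μ=31, σ=7.3):
P(X ≤ 71.0) = 1.0000

Y ~ Normal(μ=114, σ=4):
P(Y ≤ 71.0) = 0.0000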